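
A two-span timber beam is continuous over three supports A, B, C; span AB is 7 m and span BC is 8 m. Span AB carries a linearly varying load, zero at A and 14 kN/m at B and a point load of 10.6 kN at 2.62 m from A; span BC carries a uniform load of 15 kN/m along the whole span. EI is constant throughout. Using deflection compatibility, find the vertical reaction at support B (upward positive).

Release continuity at B by inserting a hinge; the redundant is the internal moment M_B. The primary structure is two simply-supported spans AB and BC.
Rotations at B on the released spans (each span's end-slope, ×1/EI):
  span AB: triangular load, peak 14: w₀L³/(45EI) = 106.7/EI
  span AB: point load 10.6 at a = 2.62: Pab(L + a)/(6LEI) = 27.86/EI
  span BC: UDL 15: wL³/(24EI) = 320/EI
  relative rotation θ_0 = (134.6 + 320)/EI = 454.6/EI
A unit hogging moment at B produces rotation L₁/(3EI) + L₂/(3EI) = 5/EI.
Compatibility: M_B·(L₁+L₂)/(3EI) = θ_0, giving M_B = 90.91 kN·m (hogging).
Span AB, ΣM about A with M_B applied at B: R_B^{AB}·7 = 256.4 + 90.91, so R_B^{AB} = 49.62 kN and R_A = 59.6 − 49.62 = 9.978 kN.
Span BC, ΣM about C: R_B^{BC}·8 = 480 + 90.91, so R_B^{BC} = 71.36 kN and R_C = 120 − 71.36 = 48.64 kN.
R_B = 49.62 + 71.36 = 121 kN.

R_B = 121 kN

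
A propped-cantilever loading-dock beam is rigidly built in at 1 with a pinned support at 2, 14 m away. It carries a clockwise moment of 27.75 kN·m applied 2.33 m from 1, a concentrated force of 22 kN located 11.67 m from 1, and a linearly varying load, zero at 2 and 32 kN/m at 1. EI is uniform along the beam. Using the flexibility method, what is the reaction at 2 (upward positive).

R_2 = 62.27 kN

Remove the prop at 2; the released (primary) structure is a cantilever built in at 1.
Deflection at 2 on the released cantilever, summing each load's contribution:
  clockwise couple 27.75 at a = 2.33: M₀a(2L − a)/(2EI) = 829.9/EI
  point load 22 at a = 11.67: Pa²(3L − a)/(6EI) = 15146/EI
  triangular load, peak 32 at the fixed end: w₀L⁴/(30EI) = 40977/EI
  δ_0 = 56953/EI
Flexibility coefficient — unit upward force at 2: δ_{22} = L³/(3EI) = 914.7/EI.
Compatibility at 2: δ_0 − R_2·δ_{22} = 0, so R_2 = 56953/914.7 = 62.27 kN.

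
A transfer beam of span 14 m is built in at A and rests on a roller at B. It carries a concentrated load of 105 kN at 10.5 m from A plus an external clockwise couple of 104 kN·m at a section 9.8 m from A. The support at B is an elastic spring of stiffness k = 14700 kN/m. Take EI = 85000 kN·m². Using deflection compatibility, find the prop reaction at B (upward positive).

R_B = 76.1 kN

Take the reaction at B as the redundant and release it; the primary structure is a cantilever fixed at A.
Primary-structure tip deflection at B by superposition:
  point load 105 at a = 10.5: Pa²(3L − a)/(6EI) = 60775/EI
  clockwise couple 104 at a = 9.8: M₀a(2L − a)/(2EI) = 9275/EI
  δ_0 = 70050/EI
Flexibility coefficient — unit upward force at B: δ_{BB} = L³/(3EI) = 914.7/EI.
With EI = 85000 kN·m²: δ_0 = 0.82412 m and δ_{BB} = 0.010761 m/kN.
Compatibility — the spring shortens by R_B/k under the reaction it provides: δ_0 − R_B·δ_{BB} = R_B/k. With 1/k = 0.000068 m/kN, R_B = δ_0 / (δ_{BB} + 1/k) = 0.82412 / (0.010761 + 0.000068) = 76.1 kN.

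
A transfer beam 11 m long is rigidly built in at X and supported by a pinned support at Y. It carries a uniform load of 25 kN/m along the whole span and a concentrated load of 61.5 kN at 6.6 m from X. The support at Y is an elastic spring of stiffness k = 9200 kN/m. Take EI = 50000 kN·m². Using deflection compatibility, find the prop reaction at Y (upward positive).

Release the roller at Y. Primary structure: cantilever fixed at X.
Downward deflection at the released point Y due to the loads:
  UDL 25: wL⁴/(8EI) = 45753/EI
  point load 61.5 at a = 6.6: Pa²(3L − a)/(6EI) = 11787/EI
  δ_0 = 57540/EI
Tip deflection under a unit load at Y: L³/(3EI) = 443.7/EI.
With EI = 50000 kN·m²: δ_0 = 1.1508 m and δ_{YY} = 0.008873 m/kN.
Compatibility — the spring shortens by R_Y/k under the reaction it provides: δ_0 − R_Y·δ_{YY} = R_Y/k. With 1/k = 0.000109 m/kN, R_Y = δ_0 / (δ_{YY} + 1/k) = 1.1508 / (0.008873 + 0.000109) = 128.1 kN.

R_Y = 128.1 kN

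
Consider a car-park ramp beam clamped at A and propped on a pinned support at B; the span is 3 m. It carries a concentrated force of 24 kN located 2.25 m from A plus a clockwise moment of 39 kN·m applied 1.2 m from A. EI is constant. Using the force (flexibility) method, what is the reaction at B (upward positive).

Remove the prop at B; the released (primary) structure is a cantilever built in at A.
Free-end deflection of the primary structure under the applied loading (downward +):
  point load 24 at a = 2.25: Pa²(3L − a)/(6EI) = 136.7/EI
  clockwise couple 39 at a = 1.2: M₀a(2L − a)/(2EI) = 112.3/EI
  δ_0 = 249/EI
Flexibility coefficient — unit upward force at B: δ_{BB} = L³/(3EI) = 9/EI.
Compatibility at B: δ_0 − R_B·δ_{BB} = 0, so R_B = 249/9 = 27.67 kN.

R_B = 27.67 kN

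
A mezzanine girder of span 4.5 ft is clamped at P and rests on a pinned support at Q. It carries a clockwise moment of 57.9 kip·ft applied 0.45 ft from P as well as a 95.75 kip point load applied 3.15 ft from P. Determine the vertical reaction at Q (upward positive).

Choose R_Q as the redundant. The primary structure is the cantilever fixed at P.
Deflection at Q on the released cantilever, summing each load's contribution:
  clockwise couple 57.9 at a = 0.45: M₀a(2L − a)/(2EI) = 111.4/EI
  point load 95.75 at a = 3.15: Pa²(3L − a)/(6EI) = 1639/EI
  δ_0 = 1750/EI
Flexibility coefficient — unit upward force at Q: δ_{QQ} = L³/(3EI) = 30.38/EI.
The prop prevents deflection at Q: R_Q = δ_0/δ_{QQ} = 1750/30.38 = 57.62 kip.

R_Q = 57.62 kip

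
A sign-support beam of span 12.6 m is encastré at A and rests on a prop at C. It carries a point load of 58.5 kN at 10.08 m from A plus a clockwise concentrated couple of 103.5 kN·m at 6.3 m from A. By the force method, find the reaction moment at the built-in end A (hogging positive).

M_A = 57.82 kN·m

Release the roller at C. Primary structure: cantilever fixed at A.
Primary-structure tip deflection at C by superposition:
  point load 58.5 at a = 10.08: Pa²(3L − a)/(6EI) = 27461/EI
  clockwise couple 103.5 at a = 6.3: M₀a(2L − a)/(2EI) = 6162/EI
  δ_0 = 33623/EI
Tip deflection under a unit load at C: L³/(3EI) = 666.8/EI.
The prop prevents deflection at C: R_C = δ_0/δ_{CC} = 33623/666.8 = 50.43 kN.
Moment equilibrium about A: M_A = Σ(load moments about A) − R_C·L = 693.2 − 50.43×12.6 = 57.82 kN·m.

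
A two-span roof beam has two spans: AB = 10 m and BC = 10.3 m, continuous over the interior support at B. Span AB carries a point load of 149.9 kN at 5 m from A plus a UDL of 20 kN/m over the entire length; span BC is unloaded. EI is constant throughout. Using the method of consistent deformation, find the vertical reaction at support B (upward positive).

R_B = 226.5 kN

Release continuity at B by inserting a hinge; the redundant is the internal moment M_B. The primary structure is two simply-supported spans AB and BC.
End slopes at the hinge B, treating each span as simply supported:
  span AB: point load 149.9 at a = 5: Pab(L + a)/(6LEI) = 936.9/EI
  span AB: UDL 20: wL³/(24EI) = 833.3/EI
  relative rotation θ_0 = (1770 + 0)/EI = 1770/EI
A unit hogging moment at B produces rotation L₁/(3EI) + L₂/(3EI) = 6.767/EI.
Compatibility: M_B·(L₁+L₂)/(3EI) = θ_0, giving M_B = 261.6 kN·m (hogging).
Span AB, ΣM about A with M_B applied at B: R_B^{AB}·10 = 1750 + 261.6, so R_B^{AB} = 201.1 kN and R_A = 349.9 − 201.1 = 148.8 kN.
Span BC, ΣM about C: R_B^{BC}·10.3 = 0 + 261.6, so R_B^{BC} = 25.4 kN and R_C = 0 − 25.4 = -25.4 kN.
R_B = 201.1 + 25.4 = 226.5 kN.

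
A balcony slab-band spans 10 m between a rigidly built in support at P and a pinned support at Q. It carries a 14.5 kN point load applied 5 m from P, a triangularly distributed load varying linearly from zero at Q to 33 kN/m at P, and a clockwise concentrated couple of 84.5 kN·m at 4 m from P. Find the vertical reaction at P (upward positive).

R_P = 133.9 kN

Choose R_Q as the redundant. The primary structure is the cantilever fixed at P.
Free-end deflection of the primary structure under the applied loading (downward +):
  point load 14.5 at a = 5: Pa²(3L − a)/(6EI) = 1510/EI
  triangular load, peak 33 at the fixed end: w₀L⁴/(30EI) = 11000/EI
  clockwise couple 84.5 at a = 4: M₀a(2L − a)/(2EI) = 2704/EI
  δ_0 = 15214/EI
Tip deflection under a unit load at Q: L³/(3EI) = 333.3/EI.
Compatibility at Q: δ_0 − R_Q·δ_{QQ} = 0, so R_Q = 15214/333.3 = 45.64 kN.
Vertical equilibrium: R_P = ΣP − R_Q = 179.5 − 45.64 = 133.9 kN.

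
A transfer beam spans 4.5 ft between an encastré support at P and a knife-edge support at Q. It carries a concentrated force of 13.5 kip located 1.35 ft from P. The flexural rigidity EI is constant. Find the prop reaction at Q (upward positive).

R_Q = 1.64 kip

Choose R_Q as the redundant. The primary structure is the cantilever fixed at P.
Primary-structure tip deflection at Q by superposition:
  point load 13.5 at a = 1.35: Pa²(3L − a)/(6EI) = 49.82/EI
Tip deflection under a unit load at Q: L³/(3EI) = 30.38/EI.
Compatibility at Q: δ_0 − R_Q·δ_{QQ} = 0, so R_Q = 49.82/30.38 = 1.64 kip.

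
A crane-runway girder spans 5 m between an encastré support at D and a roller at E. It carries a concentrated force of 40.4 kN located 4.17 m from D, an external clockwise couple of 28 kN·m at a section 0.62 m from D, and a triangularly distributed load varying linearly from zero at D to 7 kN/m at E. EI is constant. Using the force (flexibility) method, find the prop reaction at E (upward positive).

R_E = 42.01 kN

Release the roller at E. Primary structure: cantilever fixed at D.
Free-end deflection of the primary structure under the applied loading (downward +):
  point load 40.4 at a = 4.17: Pa²(3L − a)/(6EI) = 1268/EI
  clockwise couple 28 at a = 0.62: M₀a(2L − a)/(2EI) = 81.42/EI
  triangular load, peak 7 at the free end: 11w₀L⁴/(120EI) = 401/EI
  δ_0 = 1750/EI
Flexibility coefficient — unit upward force at E: δ_{EE} = L³/(3EI) = 41.67/EI.
The prop prevents deflection at E: R_E = δ_0/δ_{EE} = 1750/41.67 = 42.01 kN.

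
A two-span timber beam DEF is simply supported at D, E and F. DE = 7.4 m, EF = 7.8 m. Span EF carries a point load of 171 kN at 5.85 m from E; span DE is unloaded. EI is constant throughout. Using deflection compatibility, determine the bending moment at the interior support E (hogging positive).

M_E = 80.21 kN·m

Take M_E as the redundant. Released structure: two simple spans DE and EF with a hinge at E.
Discontinuity in slope at E on the released structure — sum the simple-span end rotations:
  span EF: point load 171 at a = 5.85: Pab(L + b)/(6LEI) = 406.4/EI
  relative rotation θ_0 = (0 + 406.4)/EI = 406.4/EI
A unit hogging moment at E produces rotation L₁/(3EI) + L₂/(3EI) = 5.067/EI.
Compatibility: M_E·(L₁+L₂)/(3EI) = θ_0, giving M_E = 80.21 kN·m (hogging).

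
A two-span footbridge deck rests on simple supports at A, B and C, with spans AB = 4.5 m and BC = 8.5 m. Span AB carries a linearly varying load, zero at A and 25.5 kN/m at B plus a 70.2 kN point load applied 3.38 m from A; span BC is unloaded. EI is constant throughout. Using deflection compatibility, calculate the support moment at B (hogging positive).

M_B = 29.81 kN·m

Release continuity at B by inserting a hinge; the redundant is the internal moment M_B. The primary structure is two simply-supported spans AB and BC.
End slopes at the hinge B, treating each span as simply supported:
  span AB: triangular load, peak 25.5: w₀L³/(45EI) = 51.64/EI
  span AB: point load 70.2 at a = 3.38: Pab(L + a)/(6LEI) = 77.56/EI
  relative rotation θ_0 = (129.2 + 0)/EI = 129.2/EI
A unit hogging moment at B produces rotation L₁/(3EI) + L₂/(3EI) = 4.333/EI.
Slope continuity at B: θ_0 = M_B·4.333/EI, so M_B = 129.2/4.333 = 29.81 kN·m (hogging).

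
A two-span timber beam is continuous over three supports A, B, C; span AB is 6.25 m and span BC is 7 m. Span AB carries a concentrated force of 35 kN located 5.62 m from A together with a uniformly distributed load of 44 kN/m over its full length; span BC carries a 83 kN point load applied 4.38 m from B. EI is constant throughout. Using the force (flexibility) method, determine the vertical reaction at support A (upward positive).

Insert a hinge at B; M_B is the redundant, and each span becomes simply supported.
Rotations at B on the released spans (each span's end-slope, ×1/EI):
  span AB: point load 35 at a = 5.62: Pab(L + a)/(6LEI) = 39.23/EI
  span AB: UDL 44: wL³/(24EI) = 447.6/EI
  span BC: point load 83 at a = 4.38: Pab(L + b)/(6LEI) = 218.2/EI
  relative rotation θ_0 = (486.8 + 218.2)/EI = 705/EI
A unit hogging moment at B produces rotation L₁/(3EI) + L₂/(3EI) = 4.417/EI.
Compatibility: M_B·(L₁+L₂)/(3EI) = θ_0, giving M_B = 159.6 kN·m (hogging).
Span AB, ΣM about A with M_B applied at B: R_B^{AB}·6.25 = 1056 + 159.6, so R_B^{AB} = 194.5 kN and R_A = 310 − 194.5 = 115.5 kN.

R_A = 115.5 kN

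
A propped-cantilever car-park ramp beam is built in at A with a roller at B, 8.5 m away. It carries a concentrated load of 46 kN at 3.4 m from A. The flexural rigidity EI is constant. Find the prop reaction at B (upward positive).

R_B = 9.568 kN

Take the reaction at B as the redundant and release it; the primary structure is a cantilever fixed at A.
Free-end deflection of the primary structure under the applied loading (downward +):
  point load 46 at a = 3.4: Pa²(3L − a)/(6EI) = 1959/EI
Tip deflection under a unit load at B: L³/(3EI) = 204.7/EI.
Compatibility at B: δ_0 − R_B·δ_{BB} = 0, so R_B = 1959/204.7 = 9.568 kN.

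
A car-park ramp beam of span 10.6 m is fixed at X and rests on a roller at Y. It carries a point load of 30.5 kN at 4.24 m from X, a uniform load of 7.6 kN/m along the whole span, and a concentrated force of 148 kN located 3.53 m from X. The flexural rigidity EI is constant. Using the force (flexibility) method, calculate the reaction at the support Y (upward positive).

R_Y = 58.44 kN

Take the reaction at Y as the redundant and release it; the primary structure is a cantilever fixed at X.
Primary-structure tip deflection at Y by superposition:
  point load 30.5 at a = 4.24: Pa²(3L − a)/(6EI) = 2519/EI
  UDL 7.6: wL⁴/(8EI) = 11994/EI
  point load 148 at a = 3.53: Pa²(3L − a)/(6EI) = 8689/EI
  δ_0 = 23201/EI
Flexibility coefficient — unit upward force at Y: δ_{YY} = L³/(3EI) = 397/EI.
The prop prevents deflection at Y: R_Y = δ_0/δ_{YY} = 23201/397 = 58.44 kN.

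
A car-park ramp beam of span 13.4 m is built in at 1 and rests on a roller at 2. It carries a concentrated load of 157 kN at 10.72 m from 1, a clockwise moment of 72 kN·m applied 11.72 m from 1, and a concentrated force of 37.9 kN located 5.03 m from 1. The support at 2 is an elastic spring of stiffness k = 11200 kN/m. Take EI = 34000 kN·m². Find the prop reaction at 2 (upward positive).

R_2 = 125 kN

Release the roller at 2. Primary structure: cantilever fixed at 1.
Primary-structure tip deflection at 2 by superposition:
  point load 157 at a = 10.72: Pa²(3L − a)/(6EI) = 88647/EI
  clockwise couple 72 at a = 11.72: M₀a(2L − a)/(2EI) = 6363/EI
  point load 37.9 at a = 5.03: Pa²(3L − a)/(6EI) = 5621/EI
  δ_0 = 100631/EI
Flexibility coefficient — unit upward force at 2: δ_{22} = L³/(3EI) = 802/EI.
With EI = 34000 kN·m²: δ_0 = 2.9597 m and δ_{22} = 0.023589 m/kN.
Compatibility — the spring shortens by R_2/k under the reaction it provides: δ_0 − R_2·δ_{22} = R_2/k. With 1/k = 0.000089 m/kN, R_2 = δ_0 / (δ_{22} + 1/k) = 2.9597 / (0.023589 + 0.000089) = 125 kN.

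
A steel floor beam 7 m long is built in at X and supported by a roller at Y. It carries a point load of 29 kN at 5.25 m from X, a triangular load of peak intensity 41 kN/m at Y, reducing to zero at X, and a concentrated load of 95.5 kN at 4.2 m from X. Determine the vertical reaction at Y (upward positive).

R_Y = 138.5 kN

Choose R_Y as the redundant. The primary structure is the cantilever fixed at X.
Primary-structure tip deflection at Y by superposition:
  point load 29 at a = 5.25: Pa²(3L − a)/(6EI) = 2098/EI
  triangular load, peak 41 at the free end: 11w₀L⁴/(120EI) = 9024/EI
  point load 95.5 at a = 4.2: Pa²(3L − a)/(6EI) = 4717/EI
  δ_0 = 15839/EI
Tip deflection under a unit load at Y: L³/(3EI) = 114.3/EI.
The prop prevents deflection at Y: R_Y = δ_0/δ_{YY} = 15839/114.3 = 138.5 kN.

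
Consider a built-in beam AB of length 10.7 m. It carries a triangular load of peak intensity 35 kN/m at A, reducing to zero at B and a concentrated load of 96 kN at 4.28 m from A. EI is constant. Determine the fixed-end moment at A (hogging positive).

Take the two fixed-end moments M_A, M_B as redundants; the released structure is the simple span AB.
On the primary (simply-supported) span, the end slopes from the loading are:
  at A: triangular load, peak 35: w₀L³/(45EI) = 952.8/EI
  at B: triangular load, peak 35: 7w₀L³/(360EI) = 833.7/EI
  at A: point load 96 at a = 4.28: Pab(L + b)/(6LEI) = 703.4/EI
  at B: point load 96 at a = 4.28: Pab(L + a)/(6LEI) = 615.5/EI
  θ_A0 = 1656/EI,  θ_B0 = 1449/EI
Flexibility coefficients: a unit moment at one end gives L/(3EI) there and L/(6EI) at the far end, so f₁₁ = f₂₂ = 3.567/EI and f₁₂ = f₂₁ = 1.783/EI.
Compatibility — zero rotation at each built-in end:
  3.567 M_A + 1.783 M_B = 1656
  1.783 M_A + 3.567 M_B = 1449
Solving the pair gives M_A = 348.3 kN·m and M_B = 232.2 kN·m (hogging).

M_A = 348.3 kN·m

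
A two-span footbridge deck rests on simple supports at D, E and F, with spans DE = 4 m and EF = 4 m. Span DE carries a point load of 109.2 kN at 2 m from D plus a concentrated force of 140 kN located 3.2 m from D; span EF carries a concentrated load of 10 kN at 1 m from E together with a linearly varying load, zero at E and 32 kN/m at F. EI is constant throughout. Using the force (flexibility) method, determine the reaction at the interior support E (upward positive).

R_E = 245.2 kN

Take M_E as the redundant. Released structure: two simple spans DE and EF with a hinge at E.
Discontinuity in slope at E on the released structure — sum the simple-span end rotations:
  span DE: point load 109.2 at a = 2: Pab(L + a)/(6LEI) = 109.2/EI
  span DE: point load 140 at a = 3.2: Pab(L + a)/(6LEI) = 107.5/EI
  span EF: point load 10 at a = 1: Pab(L + b)/(6LEI) = 8.75/EI
  span EF: triangular load, peak 32: 7w₀L³/(360EI) = 39.82/EI
  relative rotation θ_0 = (216.7 + 48.57)/EI = 265.3/EI
A unit hogging moment at E produces rotation L₁/(3EI) + L₂/(3EI) = 2.667/EI.
Compatibility: M_E·(L₁+L₂)/(3EI) = θ_0, giving M_E = 99.48 kN·m (hogging).
Span DE, ΣM about D with M_E applied at E: R_E^{DE}·4 = 666.4 + 99.48, so R_E^{DE} = 191.5 kN and R_D = 249.2 − 191.5 = 57.73 kN.
Span EF, ΣM about F: R_E^{EF}·4 = 115.3 + 99.48, so R_E^{EF} = 53.7 kN and R_F = 74 − 53.7 = 20.3 kN.
R_E = 191.5 + 53.7 = 245.2 kN.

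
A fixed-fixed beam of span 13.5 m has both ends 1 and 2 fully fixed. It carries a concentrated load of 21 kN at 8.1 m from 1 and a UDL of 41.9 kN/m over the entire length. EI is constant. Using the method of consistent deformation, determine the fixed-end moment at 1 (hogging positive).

M_1 = 663.6 kN·m

Release both end moments; the primary structure is a simply-supported span 12 with redundants M_1 and M_2.
End rotations of the released simple span under the applied load (×1/EI):
  at 1: point load 21 at a = 8.1: Pab(L + b)/(6LEI) = 214.3/EI
  at 2: point load 21 at a = 8.1: Pab(L + a)/(6LEI) = 244.9/EI
  at 1: UDL 41.9: wL³/(24EI) = 4295/EI
  at 2: UDL 41.9: wL³/(24EI) = 4295/EI
  θ_10 = 4510/EI,  θ_20 = 4540/EI
Flexibility coefficients: a unit moment at one end gives L/(3EI) there and L/(6EI) at the far end, so f₁₁ = f₂₂ = 4.5/EI and f₁₂ = f₂₁ = 2.25/EI.
Compatibility — zero rotation at each built-in end:
  4.5 M_1 + 2.25 M_2 = 4510
  2.25 M_1 + 4.5 M_2 = 4540
Solving the pair gives M_1 = 663.6 kN·m and M_2 = 677.2 kN·m (hogging).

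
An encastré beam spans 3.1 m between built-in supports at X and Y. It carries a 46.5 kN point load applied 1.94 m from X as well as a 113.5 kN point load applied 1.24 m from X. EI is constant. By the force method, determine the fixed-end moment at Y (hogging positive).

M_Y = 54.9 kN·m

Release both end moments; the primary structure is a simply-supported span XY with redundants M_X and M_Y.
On the primary (simply-supported) span, the end slopes from the loading are:
  at X: point load 46.5 at a = 1.94: Pab(L + b)/(6LEI) = 23.97/EI
  at Y: point load 46.5 at a = 1.94: Pab(L + a)/(6LEI) = 28.36/EI
  at X: point load 113.5 at a = 1.24: Pab(L + b)/(6LEI) = 69.81/EI
  at Y: point load 113.5 at a = 1.24: Pab(L + a)/(6LEI) = 61.08/EI
  θ_X0 = 93.77/EI,  θ_Y0 = 89.44/EI
Flexibility coefficients: a unit moment at one end gives L/(3EI) there and L/(6EI) at the far end, so f₁₁ = f₂₂ = 1.033/EI and f₁₂ = f₂₁ = 0.5167/EI.
Compatibility — zero rotation at each built-in end:
  1.033 M_X + 0.5167 M_Y = 93.77
  0.5167 M_X + 1.033 M_Y = 89.44
Solving the pair gives M_X = 63.3 kN·m and M_Y = 54.9 kN·m (hogging).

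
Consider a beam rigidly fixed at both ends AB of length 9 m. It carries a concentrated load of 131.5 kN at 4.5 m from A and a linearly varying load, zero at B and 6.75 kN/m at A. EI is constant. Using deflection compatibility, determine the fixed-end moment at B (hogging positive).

M_B = 166.2 kN·m

Release both end moments; the primary structure is a simply-supported span AB with redundants M_A and M_B.
Simple-span end rotations at A and B under the given loads:
  at A: point load 131.5 at a = 4.5: Pab(L + b)/(6LEI) = 665.7/EI
  at B: point load 131.5 at a = 4.5: Pab(L + a)/(6LEI) = 665.7/EI
  at A: triangular load, peak 6.75: w₀L³/(45EI) = 109.3/EI
  at B: triangular load, peak 6.75: 7w₀L³/(360EI) = 95.68/EI
  θ_A0 = 775.1/EI,  θ_B0 = 761.4/EI
Flexibility coefficients: a unit moment at one end gives L/(3EI) there and L/(6EI) at the far end, so f₁₁ = f₂₂ = 3/EI and f₁₂ = f₂₁ = 1.5/EI.
Compatibility — zero rotation at each built-in end:
  3 M_A + 1.5 M_B = 775.1
  1.5 M_A + 3 M_B = 761.4
Solving the pair gives M_A = 175.3 kN·m and M_B = 166.2 kN·m (hogging).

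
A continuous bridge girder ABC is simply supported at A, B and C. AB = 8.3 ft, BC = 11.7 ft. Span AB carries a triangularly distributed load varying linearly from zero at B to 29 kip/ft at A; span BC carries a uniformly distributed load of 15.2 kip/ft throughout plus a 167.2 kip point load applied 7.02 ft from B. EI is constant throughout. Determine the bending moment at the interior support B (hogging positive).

M_B = 392.8 kip·ft

Take M_B as the redundant. Released structure: two simple spans AB and BC with a hinge at B.
Discontinuity in slope at B on the released structure — sum the simple-span end rotations:
  span AB: triangular load, peak 29: 7w₀L³/(360EI) = 322.4/EI
  span BC: UDL 15.2: wL³/(24EI) = 1014/EI
  span BC: point load 167.2 at a = 7.02: Pab(L + b)/(6LEI) = 1282/EI
  relative rotation θ_0 = (322.4 + 2296)/EI = 2619/EI
A unit hogging moment at B produces rotation L₁/(3EI) + L₂/(3EI) = 6.667/EI.
Compatibility: M_B·(L₁+L₂)/(3EI) = θ_0, giving M_B = 392.8 kip·ft (hogging).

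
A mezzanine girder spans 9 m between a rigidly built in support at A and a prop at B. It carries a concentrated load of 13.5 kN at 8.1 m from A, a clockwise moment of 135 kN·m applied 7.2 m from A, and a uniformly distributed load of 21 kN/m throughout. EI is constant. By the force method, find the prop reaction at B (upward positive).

R_B = 104 kN

Take the reaction at B as the redundant and release it; the primary structure is a cantilever fixed at A.
Primary-structure tip deflection at B by superposition:
  point load 13.5 at a = 8.1: Pa²(3L − a)/(6EI) = 2790/EI
  clockwise couple 135 at a = 7.2: M₀a(2L − a)/(2EI) = 5249/EI
  UDL 21: wL⁴/(8EI) = 17223/EI
  δ_0 = 25261/EI
Flexibility coefficient — unit upward force at B: δ_{BB} = L³/(3EI) = 243/EI.
The prop prevents deflection at B: R_B = δ_0/δ_{BB} = 25261/243 = 104 kN.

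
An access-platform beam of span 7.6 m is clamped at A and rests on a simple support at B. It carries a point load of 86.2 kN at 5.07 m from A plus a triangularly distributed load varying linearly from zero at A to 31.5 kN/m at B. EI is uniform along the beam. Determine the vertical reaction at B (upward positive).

Remove the prop at B; the released (primary) structure is a cantilever built in at A.
Free-end deflection of the primary structure under the applied loading (downward +):
  point load 86.2 at a = 5.07: Pa²(3L − a)/(6EI) = 6548/EI
  triangular load, peak 31.5 at the free end: 11w₀L⁴/(120EI) = 9633/EI
  δ_0 = 16181/EI
Tip deflection under a unit load at B: L³/(3EI) = 146.3/EI.
Compatibility at B: δ_0 − R_B·δ_{BB} = 0, so R_B = 16181/146.3 = 110.6 kN.

R_B = 110.6 kN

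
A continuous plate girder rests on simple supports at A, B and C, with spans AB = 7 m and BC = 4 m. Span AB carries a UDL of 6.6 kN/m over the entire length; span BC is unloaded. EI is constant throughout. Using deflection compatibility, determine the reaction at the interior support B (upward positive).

Take M_B as the redundant. Released structure: two simple spans AB and BC with a hinge at B.
Rotations at B on the released spans (each span's end-slope, ×1/EI):
  span AB: UDL 6.6: wL³/(24EI) = 94.33/EI
  relative rotation θ_0 = (94.33 + 0)/EI = 94.33/EI
A unit hogging moment at B produces rotation L₁/(3EI) + L₂/(3EI) = 3.667/EI.
Compatibility: M_B·(L₁+L₂)/(3EI) = θ_0, giving M_B = 25.73 kN·m (hogging).
Span AB, ΣM about A with M_B applied at B: R_B^{AB}·7 = 161.7 + 25.73, so R_B^{AB} = 26.77 kN and R_A = 46.2 − 26.77 = 19.43 kN.
Span BC, ΣM about C: R_B^{BC}·4 = 0 + 25.73, so R_B^{BC} = 6.431 kN and R_C = 0 − 6.431 = -6.431 kN.
R_B = 26.77 + 6.431 = 33.21 kN.

R_B = 33.21 kN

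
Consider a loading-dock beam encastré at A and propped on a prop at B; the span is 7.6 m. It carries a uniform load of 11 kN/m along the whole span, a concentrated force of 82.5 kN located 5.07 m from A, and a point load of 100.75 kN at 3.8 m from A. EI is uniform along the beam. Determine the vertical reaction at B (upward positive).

R_B = 105.7 kN

Choose R_B as the redundant. The primary structure is the cantilever fixed at A.
Deflection at B on the released cantilever, summing each load's contribution:
  UDL 11: wL⁴/(8EI) = 4587/EI
  point load 82.5 at a = 5.07: Pa²(3L − a)/(6EI) = 6267/EI
  point load 100.75 at a = 3.8: Pa²(3L − a)/(6EI) = 4607/EI
  δ_0 = 15461/EI
Flexibility coefficient — unit upward force at B: δ_{BB} = L³/(3EI) = 146.3/EI.
Compatibility at B: δ_0 − R_B·δ_{BB} = 0, so R_B = 15461/146.3 = 105.7 kN.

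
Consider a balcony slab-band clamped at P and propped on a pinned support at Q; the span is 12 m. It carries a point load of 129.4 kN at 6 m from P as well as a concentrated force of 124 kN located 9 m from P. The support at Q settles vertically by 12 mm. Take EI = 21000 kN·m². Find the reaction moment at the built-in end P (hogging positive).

M_P = 470.8 kN·m

Take the reaction at Q as the redundant and release it; the primary structure is a cantilever fixed at P.
Primary-structure tip deflection at Q by superposition:
  point load 129.4 at a = 6: Pa²(3L − a)/(6EI) = 23292/EI
  point load 124 at a = 9: Pa²(3L − a)/(6EI) = 45198/EI
  δ_0 = 68490/EI
Tip deflection under a unit load at Q: L³/(3EI) = 576/EI.
With EI = 21000 kN·m²: δ_0 = 3.2614 m and δ_{QQ} = 0.027429 m/kN.
Compatibility — the beam at Q must follow the support down by 0.012 m: δ_0 − R_Q·δ_{QQ} = 0.012, so R_Q = (3.2614 − 0.012)/0.027429 = 118.5 kN.
Moment equilibrium about P: M_P = Σ(load moments about P) − R_Q·L = 1892 − 118.5×12 = 470.8 kN·m.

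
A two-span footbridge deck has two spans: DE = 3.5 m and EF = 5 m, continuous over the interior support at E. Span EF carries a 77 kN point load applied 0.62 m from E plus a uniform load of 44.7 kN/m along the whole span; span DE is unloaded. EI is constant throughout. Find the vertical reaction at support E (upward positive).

Release continuity at E by inserting a hinge; the redundant is the internal moment M_E. The primary structure is two simply-supported spans DE and EF.
End slopes at the hinge E, treating each span as simply supported:
  span EF: point load 77 at a = 0.62: Pab(L + b)/(6LEI) = 65.38/EI
  span EF: UDL 44.7: wL³/(24EI) = 232.8/EI
  relative rotation θ_0 = (0 + 298.2)/EI = 298.2/EI
A unit hogging moment at E produces rotation L₁/(3EI) + L₂/(3EI) = 2.833/EI.
Slope continuity at E: θ_0 = M_E·2.833/EI, so M_E = 298.2/2.833 = 105.2 kN·m (hogging).
Span DE, ΣM about D with M_E applied at E: R_E^{DE}·3.5 = 0 + 105.2, so R_E^{DE} = 30.07 kN and R_D = 0 − 30.07 = -30.07 kN.
Span EF, ΣM about F: R_E^{EF}·5 = 896 + 105.2, so R_E^{EF} = 200.3 kN and R_F = 300.5 − 200.3 = 100.2 kN.
R_E = 30.07 + 200.3 = 230.3 kN.

R_E = 230.3 kN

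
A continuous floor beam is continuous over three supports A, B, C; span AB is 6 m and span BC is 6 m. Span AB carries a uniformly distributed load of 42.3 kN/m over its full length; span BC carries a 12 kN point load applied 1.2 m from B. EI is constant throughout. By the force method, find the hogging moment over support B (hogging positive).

Release continuity at B by inserting a hinge; the redundant is the internal moment M_B. The primary structure is two simply-supported spans AB and BC.
Discontinuity in slope at B on the released structure — sum the simple-span end rotations:
  span AB: UDL 42.3: wL³/(24EI) = 380.7/EI
  span BC: point load 12 at a = 1.2: Pab(L + b)/(6LEI) = 20.74/EI
  relative rotation θ_0 = (380.7 + 20.74)/EI = 401.4/EI
A unit hogging moment at B produces rotation L₁/(3EI) + L₂/(3EI) = 4/EI.
Slope continuity at B: θ_0 = M_B·4/EI, so M_B = 401.4/4 = 100.4 kN·m (hogging).

M_B = 100.4 kN·m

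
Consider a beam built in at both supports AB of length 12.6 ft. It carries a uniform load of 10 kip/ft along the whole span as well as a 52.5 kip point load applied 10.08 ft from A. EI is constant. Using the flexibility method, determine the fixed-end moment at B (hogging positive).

Release both end moments; the primary structure is a simply-supported span AB with redundants M_A and M_B.
On the primary (simply-supported) span, the end slopes from the loading are:
  at A: UDL 10: wL³/(24EI) = 833.5/EI
  at B: UDL 10: wL³/(24EI) = 833.5/EI
  at A: point load 52.5 at a = 10.08: Pab(L + b)/(6LEI) = 266.7/EI
  at B: point load 52.5 at a = 10.08: Pab(L + a)/(6LEI) = 400.1/EI
  θ_A0 = 1100/EI,  θ_B0 = 1234/EI
Flexibility coefficients: a unit moment at one end gives L/(3EI) there and L/(6EI) at the far end, so f₁₁ = f₂₂ = 4.2/EI and f₁₂ = f₂₁ = 2.1/EI.
Compatibility — zero rotation at each built-in end:
  4.2 M_A + 2.1 M_B = 1100
  2.1 M_A + 4.2 M_B = 1234
Solving the pair gives M_A = 153.5 kip·ft and M_B = 217 kip·ft (hogging).

M_B = 217 kip·ft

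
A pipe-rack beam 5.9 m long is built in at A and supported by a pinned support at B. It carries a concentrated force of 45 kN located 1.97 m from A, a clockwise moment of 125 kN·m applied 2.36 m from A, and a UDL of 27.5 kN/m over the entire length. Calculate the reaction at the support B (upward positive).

Take the reaction at B as the redundant and release it; the primary structure is a cantilever fixed at A.
Downward deflection at the released point B due to the loads:
  point load 45 at a = 1.97: Pa²(3L − a)/(6EI) = 457.8/EI
  clockwise couple 125 at a = 2.36: M₀a(2L − a)/(2EI) = 1392/EI
  UDL 27.5: wL⁴/(8EI) = 4165/EI
  δ_0 = 6016/EI
Flexibility coefficient — unit upward force at B: δ_{BB} = L³/(3EI) = 68.46/EI.
The prop prevents deflection at B: R_B = δ_0/δ_{BB} = 6016/68.46 = 87.87 kN.

R_B = 87.87 kN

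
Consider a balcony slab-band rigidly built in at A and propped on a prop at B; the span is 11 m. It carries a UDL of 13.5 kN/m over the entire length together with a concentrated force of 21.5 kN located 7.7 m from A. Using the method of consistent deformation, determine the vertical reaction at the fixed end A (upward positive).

Release the roller at B. Primary structure: cantilever fixed at A.
Primary-structure tip deflection at B by superposition:
  UDL 13.5: wL⁴/(8EI) = 24707/EI
  point load 21.5 at a = 7.7: Pa²(3L − a)/(6EI) = 5375/EI
  δ_0 = 30082/EI
Flexibility coefficient — unit upward force at B: δ_{BB} = L³/(3EI) = 443.7/EI.
The prop prevents deflection at B: R_B = δ_0/δ_{BB} = 30082/443.7 = 67.8 kN.
Vertical equilibrium: R_A = ΣP − R_B = 170 − 67.8 = 102.2 kN.

R_A = 102.2 kN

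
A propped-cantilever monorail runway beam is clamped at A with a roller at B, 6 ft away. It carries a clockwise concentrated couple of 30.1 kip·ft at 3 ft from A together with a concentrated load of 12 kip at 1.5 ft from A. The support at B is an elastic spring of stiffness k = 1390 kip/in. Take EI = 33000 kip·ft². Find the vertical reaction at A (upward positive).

Take the reaction at B as the redundant and release it; the primary structure is a cantilever fixed at A.
Deflection at B on the released cantilever, summing each load's contribution:
  clockwise couple 30.1 at a = 3: M₀a(2L − a)/(2EI) = 406.4/EI
  point load 12 at a = 1.5: Pa²(3L − a)/(6EI) = 74.25/EI
  δ_0 = 480.6/EI
Flexibility coefficient — unit upward force at B: δ_{BB} = L³/(3EI) = 72/EI.
With EI = 33000 kip·ft²: δ_0 = 0.014564 ft and δ_{BB} = 0.002182 ft/kip.
Compatibility — the spring shortens by R_B/k under the reaction it provides: δ_0 − R_B·δ_{BB} = R_B/k. With 1/k = 1/(1390×12) ft/kip = 0.00006 ft/kip, R_B = δ_0 / (δ_{BB} + 1/k) = 0.014564 / (0.002182 + 0.00006) = 6.496 kip.
Vertical equilibrium: R_A = ΣP − R_B = 12 − 6.496 = 5.504 kip.

R_A = 5.504 kip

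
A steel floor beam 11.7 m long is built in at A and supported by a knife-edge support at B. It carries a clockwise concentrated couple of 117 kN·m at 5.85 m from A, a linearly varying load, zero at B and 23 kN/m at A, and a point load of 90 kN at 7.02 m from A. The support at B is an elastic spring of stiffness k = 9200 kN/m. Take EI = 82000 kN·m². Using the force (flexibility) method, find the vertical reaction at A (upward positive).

R_A = 148.8 kN

Choose R_B as the redundant. The primary structure is the cantilever fixed at A.
Deflection at B on the released cantilever, summing each load's contribution:
  clockwise couple 117 at a = 5.85: M₀a(2L − a)/(2EI) = 6006/EI
  triangular load, peak 23 at the fixed end: w₀L⁴/(30EI) = 14366/EI
  point load 90 at a = 7.02: Pa²(3L − a)/(6EI) = 20757/EI
  δ_0 = 41129/EI
Flexibility coefficient — unit upward force at B: δ_{BB} = L³/(3EI) = 533.9/EI.
With EI = 82000 kN·m²: δ_0 = 0.50158 m and δ_{BB} = 0.006511 m/kN.
Compatibility — the spring shortens by R_B/k under the reaction it provides: δ_0 − R_B·δ_{BB} = R_B/k. With 1/k = 0.000109 m/kN, R_B = δ_0 / (δ_{BB} + 1/k) = 0.50158 / (0.006511 + 0.000109) = 75.77 kN.
Vertical equilibrium: R_A = ΣP − R_B = 224.6 − 75.77 = 148.8 kN.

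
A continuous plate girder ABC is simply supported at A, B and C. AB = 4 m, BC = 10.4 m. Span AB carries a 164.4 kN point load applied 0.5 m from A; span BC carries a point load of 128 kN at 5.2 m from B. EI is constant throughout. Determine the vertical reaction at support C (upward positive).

R_C = 45.59 kN

Release continuity at B by inserting a hinge; the redundant is the internal moment M_B. The primary structure is two simply-supported spans AB and BC.
Discontinuity in slope at B on the released structure — sum the simple-span end rotations:
  span AB: point load 164.4 at a = 0.5: Pab(L + a)/(6LEI) = 53.94/EI
  span BC: point load 128 at a = 5.2: Pab(L + b)/(6LEI) = 865.3/EI
  relative rotation θ_0 = (53.94 + 865.3)/EI = 919.2/EI
A unit hogging moment at B produces rotation L₁/(3EI) + L₂/(3EI) = 4.8/EI.
Slope continuity at B: θ_0 = M_B·4.8/EI, so M_B = 919.2/4.8 = 191.5 kN·m (hogging).
Span BC, ΣM about C: R_B^{BC}·10.4 = 665.6 + 191.5, so R_B^{BC} = 82.41 kN and R_C = 128 − 82.41 = 45.59 kN.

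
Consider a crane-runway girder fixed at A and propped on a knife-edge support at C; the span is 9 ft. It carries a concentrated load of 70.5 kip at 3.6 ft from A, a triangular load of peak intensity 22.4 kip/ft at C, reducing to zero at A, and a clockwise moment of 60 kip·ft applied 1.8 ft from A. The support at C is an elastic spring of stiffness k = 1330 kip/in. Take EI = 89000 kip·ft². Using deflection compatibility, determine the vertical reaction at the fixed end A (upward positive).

Remove the prop at C; the released (primary) structure is a cantilever built in at A.
Free-end deflection of the primary structure under the applied loading (downward +):
  point load 70.5 at a = 3.6: Pa²(3L − a)/(6EI) = 3563/EI
  triangular load, peak 22.4 at the free end: 11w₀L⁴/(120EI) = 13472/EI
  clockwise couple 60 at a = 1.8: M₀a(2L − a)/(2EI) = 874.8/EI
  δ_0 = 17910/EI
Flexibility coefficient — unit upward force at C: δ_{CC} = L³/(3EI) = 243/EI.
With EI = 89000 kip·ft²: δ_0 = 0.20124 ft and δ_{CC} = 0.00273 ft/kip.
Compatibility — the spring shortens by R_C/k under the reaction it provides: δ_0 − R_C·δ_{CC} = R_C/k. With 1/k = 1/(1330×12) ft/kip = 0.000063 ft/kip, R_C = δ_0 / (δ_{CC} + 1/k) = 0.20124 / (0.00273 + 0.000063) = 72.05 kip.
Vertical equilibrium: R_A = ΣP − R_C = 171.3 − 72.05 = 99.25 kip.

R_A = 99.25 kip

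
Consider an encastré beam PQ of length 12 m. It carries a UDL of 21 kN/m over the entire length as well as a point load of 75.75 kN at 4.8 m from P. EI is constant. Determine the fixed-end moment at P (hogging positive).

M_P = 382.9 kN·m

Take the two fixed-end moments M_P, M_Q as redundants; the released structure is the simple span PQ.
On the primary (simply-supported) span, the end slopes from the loading are:
  at P: UDL 21: wL³/(24EI) = 1512/EI
  at Q: UDL 21: wL³/(24EI) = 1512/EI
  at P: point load 75.75 at a = 4.8: Pab(L + b)/(6LEI) = 698.1/EI
  at Q: point load 75.75 at a = 4.8: Pab(L + a)/(6LEI) = 610.8/EI
  θ_P0 = 2210/EI,  θ_Q0 = 2123/EI
Flexibility coefficients: a unit moment at one end gives L/(3EI) there and L/(6EI) at the far end, so f₁₁ = f₂₂ = 4/EI and f₁₂ = f₂₁ = 2/EI.
Compatibility — zero rotation at each built-in end:
  4 M_P + 2 M_Q = 2210
  2 M_P + 4 M_Q = 2123
Solving the pair gives M_P = 382.9 kN·m and M_Q = 339.3 kN·m (hogging).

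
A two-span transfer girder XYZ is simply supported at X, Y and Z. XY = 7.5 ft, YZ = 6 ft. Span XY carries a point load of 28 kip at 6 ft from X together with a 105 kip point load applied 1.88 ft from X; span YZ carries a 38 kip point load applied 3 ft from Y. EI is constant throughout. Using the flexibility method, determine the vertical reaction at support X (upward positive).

Take M_Y as the redundant. Released structure: two simple spans XY and YZ with a hinge at Y.
Discontinuity in slope at Y on the released structure — sum the simple-span end rotations:
  span XY: point load 28 at a = 6: Pab(L + a)/(6LEI) = 75.6/EI
  span XY: point load 105 at a = 1.88: Pab(L + a)/(6LEI) = 231.2/EI
  span YZ: point load 38 at a = 3: Pab(L + b)/(6LEI) = 85.5/EI
  relative rotation θ_0 = (306.8 + 85.5)/EI = 392.3/EI
A unit hogging moment at Y produces rotation L₁/(3EI) + L₂/(3EI) = 4.5/EI.
Compatibility: M_Y·(L₁+L₂)/(3EI) = θ_0, giving M_Y = 87.19 kip·ft (hogging).
Span XY, ΣM about X with M_Y applied at Y: R_Y^{XY}·7.5 = 365.4 + 87.19, so R_Y^{XY} = 60.35 kip and R_X = 133 − 60.35 = 72.65 kip.

R_X = 72.65 kip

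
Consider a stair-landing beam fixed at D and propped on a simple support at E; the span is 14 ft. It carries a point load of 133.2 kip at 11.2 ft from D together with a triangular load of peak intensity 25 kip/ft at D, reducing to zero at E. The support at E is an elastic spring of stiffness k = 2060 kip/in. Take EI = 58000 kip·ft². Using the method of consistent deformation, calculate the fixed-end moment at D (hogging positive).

Take the reaction at E as the redundant and release it; the primary structure is a cantilever fixed at D.
Deflection at E on the released cantilever, summing each load's contribution:
  point load 133.2 at a = 11.2: Pa²(3L − a)/(6EI) = 85771/EI
  triangular load, peak 25 at the fixed end: w₀L⁴/(30EI) = 32013/EI
  δ_0 = 117784/EI
Flexibility coefficient — unit upward force at E: δ_{EE} = L³/(3EI) = 914.7/EI.
With EI = 58000 kip·ft²: δ_0 = 2.0308 ft and δ_{EE} = 0.01577 ft/kip.
Compatibility — the spring shortens by R_E/k under the reaction it provides: δ_0 − R_E·δ_{EE} = R_E/k. With 1/k = 1/(2060×12) ft/kip = 0.00004 ft/kip, R_E = δ_0 / (δ_{EE} + 1/k) = 2.0308 / (0.01577 + 0.00004) = 128.4 kip.
Moment equilibrium about D: M_D = Σ(load moments about D) − R_E·L = 2309 − 128.4×14 = 510.3 kip·ft.

M_D = 510.3 kip·ft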